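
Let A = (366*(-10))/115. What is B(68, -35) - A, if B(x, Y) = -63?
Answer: -717/23 ≈ -31.174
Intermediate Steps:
A = -732/23 (A = -3660*1/115 = -732/23 ≈ -31.826)
B(68, -35) - A = -63 - 1*(-732/23) = -63 + 732/23 = -717/23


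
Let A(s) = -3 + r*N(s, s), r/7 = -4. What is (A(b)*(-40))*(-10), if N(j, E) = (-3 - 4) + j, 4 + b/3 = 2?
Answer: 144400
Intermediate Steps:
b = -6 (b = -12 + 3*2 = -12 + 6 = -6)
N(j, E) = -7 + j
r = -28 (r = 7*(-4) = -28)
A(s) = 193 - 28*s (A(s) = -3 - 28*(-7 + s) = -3 + (196 - 28*s) = 193 - 28*s)
(A(b)*(-40))*(-10) = ((193 - 28*(-6))*(-40))*(-10) = ((193 + 168)*(-40))*(-10) = (361*(-40))*(-10) = -14440*(-10) = 144400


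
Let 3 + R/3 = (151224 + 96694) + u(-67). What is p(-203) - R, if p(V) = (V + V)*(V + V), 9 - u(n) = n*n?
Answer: -565469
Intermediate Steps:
u(n) = 9 - n² (u(n) = 9 - n*n = 9 - n²)
p(V) = 4*V² (p(V) = (2*V)*(2*V) = 4*V²)
R = 730305 (R = -9 + 3*((151224 + 96694) + (9 - 1*(-67)²)) = -9 + 3*(247918 + (9 - 1*4489)) = -9 + 3*(247918 + (9 - 4489)) = -9 + 3*(247918 - 4480) = -9 + 3*243438 = -9 + 730314 = 730305)
p(-203) - R = 4*(-203)² - 1*730305 = 4*41209 - 730305 = 164836 - 730305 = -565469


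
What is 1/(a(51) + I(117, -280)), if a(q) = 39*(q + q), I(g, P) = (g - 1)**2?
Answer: 1/17434 ≈ 5.7359e-5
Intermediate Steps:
I(g, P) = (-1 + g)**2
a(q) = 78*q (a(q) = 39*(2*q) = 78*q)
1/(a(51) + I(117, -280)) = 1/(78*51 + (-1 + 117)**2) = 1/(3978 + 116**2) = 1/(3978 + 13456) = 1/17434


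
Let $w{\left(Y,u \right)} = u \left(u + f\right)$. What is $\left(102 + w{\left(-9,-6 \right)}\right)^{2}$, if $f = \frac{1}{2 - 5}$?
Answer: $19600$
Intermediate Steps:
$f = - \frac{1}{3}$ ($f = \frac{1}{-3} = - \frac{1}{3} \approx -0.33333$)
$w{\left(Y,u \right)} = u \left(- \frac{1}{3} + u\right)$ ($w{\left(Y,u \right)} = u \left(u - \frac{1}{3}\right) = u \left(- \frac{1}{3} + u\right)$)
$\left(102 + w{\left(-9,-6 \right)}\right)^{2} = \left(102 - 6 \left(- \frac{1}{3} - 6\right)\right)^{2} = \left(102 - -38\right)^{2} = \left(102 + 38\right)^{2} = 140^{2} = 19600$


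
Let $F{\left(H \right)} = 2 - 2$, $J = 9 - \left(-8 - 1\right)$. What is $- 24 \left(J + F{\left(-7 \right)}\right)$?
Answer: $-432$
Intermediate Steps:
$J = 18$ ($J = 9 - \left(-8 - 1\right) = 9 - -9 = 9 + 9 = 18$)
$F{\left(H \right)} = 0$
$- 24 \left(J + F{\left(-7 \right)}\right) = - 24 \left(18 + 0\right) = \left(-24\right) 18 = -432$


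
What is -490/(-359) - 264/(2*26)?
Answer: -17324/4667 ≈ -3.7120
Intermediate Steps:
-490/(-359) - 264/(2*26) = -490*(-1/359) - 264/52 = 490/359 - 264*1/52 = 490/359 - 66/13 = -17324/4667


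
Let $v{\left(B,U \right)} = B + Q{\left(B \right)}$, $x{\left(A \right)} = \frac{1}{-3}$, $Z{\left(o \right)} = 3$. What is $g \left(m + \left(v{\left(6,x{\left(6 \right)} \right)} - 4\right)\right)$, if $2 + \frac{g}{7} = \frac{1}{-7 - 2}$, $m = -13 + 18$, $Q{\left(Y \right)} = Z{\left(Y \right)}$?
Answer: $- \frac{1330}{9} \approx -147.78$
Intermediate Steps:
$Q{\left(Y \right)} = 3$
$x{\left(A \right)} = - \frac{1}{3}$
$v{\left(B,U \right)} = 3 + B$ ($v{\left(B,U \right)} = B + 3 = 3 + B$)
$m = 5$
$g = - \frac{133}{9}$ ($g = -14 + \frac{7}{-7 - 2} = -14 + \frac{7}{-9} = -14 + 7 \left(- \frac{1}{9}\right) = -14 - \frac{7}{9} = - \frac{133}{9} \approx -14.778$)
$g \left(m + \left(v{\left(6,x{\left(6 \right)} \right)} - 4\right)\right) = - \frac{133 \left(5 + \left(\left(3 + 6\right) - 4\right)\right)}{9} = - \frac{133 \left(5 + \left(9 - 4\right)\right)}{9} = - \frac{133 \left(5 + 5\right)}{9} = \left(- \frac{133}{9}\right) 10 = - \frac{1330}{9}$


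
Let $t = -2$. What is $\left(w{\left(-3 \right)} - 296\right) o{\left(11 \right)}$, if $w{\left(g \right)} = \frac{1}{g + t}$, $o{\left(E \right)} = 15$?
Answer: $-4443$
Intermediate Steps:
$w{\left(g \right)} = \frac{1}{-2 + g}$ ($w{\left(g \right)} = \frac{1}{g - 2} = \frac{1}{-2 + g}$)
$\left(w{\left(-3 \right)} - 296\right) o{\left(11 \right)} = \left(\frac{1}{-2 - 3} - 296\right) 15 = \left(\frac{1}{-5} - 296\right) 15 = \left(- \frac{1}{5} - 296\right) 15 = \left(- \frac{1481}{5}\right) 15 = -4443$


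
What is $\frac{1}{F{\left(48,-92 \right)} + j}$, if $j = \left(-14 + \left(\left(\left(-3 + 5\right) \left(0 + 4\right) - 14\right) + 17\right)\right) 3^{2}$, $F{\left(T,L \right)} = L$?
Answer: $- \frac{1}{119} \approx -0.0084034$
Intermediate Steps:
$j = -27$ ($j = \left(-14 + \left(\left(2 \cdot 4 - 14\right) + 17\right)\right) 9 = \left(-14 + \left(\left(8 - 14\right) + 17\right)\right) 9 = \left(-14 + \left(-6 + 17\right)\right) 9 = \left(-14 + 11\right) 9 = \left(-3\right) 9 = -27$)
$\frac{1}{F{\left(48,-92 \right)} + j} = \frac{1}{-92 - 27} = \frac{1}{-119} = - \frac{1}{119}$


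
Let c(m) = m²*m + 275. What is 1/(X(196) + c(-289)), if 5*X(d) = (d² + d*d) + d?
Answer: -5/120609442 ≈ -4.1456e-8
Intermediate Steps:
c(m) = 275 + m³ (c(m) = m³ + 275 = 275 + m³)
X(d) = d/5 + 2*d²/5 (X(d) = ((d² + d*d) + d)/5 = ((d² + d²) + d)/5 = (2*d² + d)/5 = (d + 2*d²)/5 = d/5 + 2*d²/5)
1/(X(196) + c(-289)) = 1/((⅕)*196*(1 + 2*196) + (275 + (-289)³)) = 1/((⅕)*196*(1 + 392) + (275 - 24137569)) = 1/((⅕)*196*393 - 24137294) = 1/(77028/5 - 24137294) = 1/(-120609442/5) = -5/120609442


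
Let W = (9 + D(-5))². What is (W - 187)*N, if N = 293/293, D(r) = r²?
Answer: 969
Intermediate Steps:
N = 1 (N = 293*(1/293) = 1)
W = 1156 (W = (9 + (-5)²)² = (9 + 25)² = 34² = 1156)
(W - 187)*N = (1156 - 187)*1 = 969*1 = 969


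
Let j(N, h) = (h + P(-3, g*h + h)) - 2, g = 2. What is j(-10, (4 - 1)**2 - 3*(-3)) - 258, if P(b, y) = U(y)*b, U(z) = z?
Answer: -404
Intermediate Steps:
P(b, y) = b*y (P(b, y) = y*b = b*y)
j(N, h) = -2 - 8*h (j(N, h) = (h - 3*(2*h + h)) - 2 = (h - 9*h) - 2 = -8*h - 2 = -2 - 8*h)
j(-10, (4 - 1)**2 - 3*(-3)) - 258 = (-2 - 8*((4 - 1)**2 - 3*(-3))) - 258 = (-2 - 8*(3**2 + 9)) - 258 = (-2 - 8*(9 + 9)) - 258 = (-2 - 8*18) - 258 = (-2 - 144) - 258 = -146 - 258 = -404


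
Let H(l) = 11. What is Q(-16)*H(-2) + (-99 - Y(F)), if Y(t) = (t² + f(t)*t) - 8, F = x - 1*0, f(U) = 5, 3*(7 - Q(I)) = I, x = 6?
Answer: -64/3 ≈ -21.333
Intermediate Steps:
Q(I) = 7 - I/3
F = 6 (F = 6 - 1*0 = 6 + 0 = 6)
Y(t) = -8 + t² + 5*t (Y(t) = (t² + 5*t) - 8 = -8 + t² + 5*t)
Q(-16)*H(-2) + (-99 - Y(F)) = (7 - ⅓*(-16))*11 + (-99 - (-8 + 6² + 5*6)) = (7 + 16/3)*11 + (-99 - (-8 + 36 + 30)) = (37/3)*11 + (-99 - 1*58) = 407/3 + (-99 - 58) = 407/3 - 157 = -64/3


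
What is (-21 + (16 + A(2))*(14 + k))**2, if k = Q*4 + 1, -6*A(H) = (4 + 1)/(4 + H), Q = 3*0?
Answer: 6775609/144 ≈ 47053.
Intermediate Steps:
Q = 0
A(H) = -5/(6*(4 + H)) (A(H) = -(4 + 1)/(6*(4 + H)) = -5/(6*(4 + H)))
k = 1 (k = 0*4 + 1 = 0 + 1 = 1)
(-21 + (16 + A(2))*(14 + k))**2 = (-21 + (16 - 5/(24 + 6*2))*(14 + 1))**2 = (-21 + (16 - 5/(24 + 12))*15)**2 = (-21 + (16 - 5/36)*15)**2 = (-21 + (571/36)*15)**2 = (-21 + 2855/12)**2 = (2603/12)**2 = 6775609/144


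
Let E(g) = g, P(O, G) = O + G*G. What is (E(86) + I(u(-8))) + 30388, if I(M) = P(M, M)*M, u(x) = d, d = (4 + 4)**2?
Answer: 296714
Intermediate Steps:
d = 64 (d = 8**2 = 64)
P(O, G) = O + G**2
u(x) = 64
I(M) = M*(M + M**2) (I(M) = (M + M**2)*M = M*(M + M**2))
(E(86) + I(u(-8))) + 30388 = (86 + 64**2*(1 + 64)) + 30388 = (86 + 4096*65) + 30388 = (86 + 266240) + 30388 = 266326 + 30388 = 296714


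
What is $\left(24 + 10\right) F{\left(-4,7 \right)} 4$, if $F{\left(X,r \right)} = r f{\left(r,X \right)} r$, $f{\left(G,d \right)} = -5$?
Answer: $-33320$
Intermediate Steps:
$F{\left(X,r \right)} = - 5 r^{2}$ ($F{\left(X,r \right)} = r \left(-5\right) r = - 5 r r = - 5 r^{2}$)
$\left(24 + 10\right) F{\left(-4,7 \right)} 4 = \left(24 + 10\right) \left(- 5 \cdot 7^{2}\right) 4 = 34 \left(\left(-5\right) 49\right) 4 = 34 \left(-245\right) 4 = \left(-8330\right) 4 = -33320$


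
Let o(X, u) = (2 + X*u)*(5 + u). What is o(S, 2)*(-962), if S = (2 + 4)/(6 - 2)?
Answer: -33670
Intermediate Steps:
S = 3/2 (S = 6/4 = 6*(¼) = 3/2 ≈ 1.5000)
o(S, 2)*(-962) = (10 + 2*2 + (3/2)*2² + 5*(3/2)*2)*(-962) = (10 + 4 + (3/2)*4 + 15)*(-962) = (10 + 4 + 6 + 15)*(-962) = 35*(-962) = -33670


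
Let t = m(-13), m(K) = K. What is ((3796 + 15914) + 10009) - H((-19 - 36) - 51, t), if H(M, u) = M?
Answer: 29825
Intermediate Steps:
t = -13
((3796 + 15914) + 10009) - H((-19 - 36) - 51, t) = ((3796 + 15914) + 10009) - ((-19 - 36) - 51) = (19710 + 10009) - (-55 - 51) = 29719 - 1*(-106) = 29719 + 106 = 29825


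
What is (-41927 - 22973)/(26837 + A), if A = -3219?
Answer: -32450/11809 ≈ -2.7479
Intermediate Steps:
(-41927 - 22973)/(26837 + A) = (-41927 - 22973)/(26837 - 3219) = -64900/23618 = -64900*1/23618 = -32450/11809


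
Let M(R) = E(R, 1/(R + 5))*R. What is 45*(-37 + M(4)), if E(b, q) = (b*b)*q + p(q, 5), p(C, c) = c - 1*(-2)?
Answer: -85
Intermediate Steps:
p(C, c) = 2 + c (p(C, c) = c + 2 = 2 + c)
E(b, q) = 7 + q*b**2 (E(b, q) = (b*b)*q + (2 + 5) = b**2*q + 7 = q*b**2 + 7 = 7 + q*b**2)
M(R) = R*(7 + R**2/(5 + R)) (M(R) = (7 + R**2/(R + 5))*R = (7 + R**2/(5 + R))*R = R*(7 + R**2/(5 + R)))
45*(-37 + M(4)) = 45*(-37 + 4*(35 + 4**2 + 7*4)/(5 + 4)) = 45*(-37 + 4*(35 + 16 + 28)/9) = 45*(-37 + 4*(1/9)*79) = 45*(-37 + 316/9) = 45*(-17/9) = -85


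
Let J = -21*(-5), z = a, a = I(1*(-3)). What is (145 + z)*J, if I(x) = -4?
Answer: 14805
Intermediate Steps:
a = -4
z = -4
J = 105
(145 + z)*J = (145 - 4)*105 = 141*105 = 14805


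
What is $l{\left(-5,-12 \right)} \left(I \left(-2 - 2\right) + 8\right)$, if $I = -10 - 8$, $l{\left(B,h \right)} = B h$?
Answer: $4800$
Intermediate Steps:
$I = -18$
$l{\left(-5,-12 \right)} \left(I \left(-2 - 2\right) + 8\right) = \left(-5\right) \left(-12\right) \left(- 18 \left(-2 - 2\right) + 8\right) = 60 \left(- 18 \left(-2 - 2\right) + 8\right) = 60 \left(\left(-18\right) \left(-4\right) + 8\right) = 60 \left(72 + 8\right) = 60 \cdot 80 = 4800$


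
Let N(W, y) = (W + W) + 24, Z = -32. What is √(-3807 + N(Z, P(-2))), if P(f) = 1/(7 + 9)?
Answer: I*√3847 ≈ 62.024*I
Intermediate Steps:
P(f) = 1/16
N(W, y) = 24 + 2*W (N(W, y) = 2*W + 24 = 24 + 2*W)
√(-3807 + N(Z, P(-2))) = √(-3807 + (24 + 2*(-32))) = √(-3807 + (24 - 64)) = √(-3807 - 40) = √(-3847) = I*√3847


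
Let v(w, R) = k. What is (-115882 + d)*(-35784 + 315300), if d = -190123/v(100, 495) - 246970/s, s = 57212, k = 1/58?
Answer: -44548874233458198/14303 ≈ -3.1147e+12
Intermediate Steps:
k = 1/58 ≈ 0.017241
v(w, R) = 1/58
d = -315442318689/28606 (d = -190123/1/58 - 246970/57212 = -190123*58 - 246970*1/57212 = -11027134 - 123485/28606 = -315442318689/28606 ≈ -1.1027e+7)
(-115882 + d)*(-35784 + 315300) = (-115882 - 315442318689/28606)*(-35784 + 315300) = -318757239181/28606*279516 = -44548874233458198/14303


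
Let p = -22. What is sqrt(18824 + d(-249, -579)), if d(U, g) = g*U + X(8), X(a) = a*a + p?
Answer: sqrt(163037) ≈ 403.78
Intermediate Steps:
X(a) = -22 + a**2 (X(a) = a*a - 22 = a**2 - 22 = -22 + a**2)
d(U, g) = 42 + U*g (d(U, g) = g*U + (-22 + 8**2) = U*g + (-22 + 64) = U*g + 42 = 42 + U*g)
sqrt(18824 + d(-249, -579)) = sqrt(18824 + (42 - 249*(-579))) = sqrt(18824 + (42 + 144171)) = sqrt(18824 + 144213) = sqrt(163037)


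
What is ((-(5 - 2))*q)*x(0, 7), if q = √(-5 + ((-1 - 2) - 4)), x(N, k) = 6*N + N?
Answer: 0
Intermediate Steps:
x(N, k) = 7*N
q = 2*I*√3 (q = √(-5 + (-3 - 4)) = √(-5 - 7) = √(-12) = 2*I*√3 ≈ 3.4641*I)
((-(5 - 2))*q)*x(0, 7) = ((-(5 - 2))*(2*I*√3))*(7*0) = ((-1*3)*(2*I*√3))*0 = -6*I*√3*0 = 0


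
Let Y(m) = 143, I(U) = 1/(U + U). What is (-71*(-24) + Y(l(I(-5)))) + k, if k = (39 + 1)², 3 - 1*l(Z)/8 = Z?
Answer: 3447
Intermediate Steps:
I(U) = 1/(2*U)
l(Z) = 24 - 8*Z
k = 1600 (k = 40² = 1600)
(-71*(-24) + Y(l(I(-5)))) + k = (-71*(-24) + 143) + 1600 = (1704 + 143) + 1600 = 1847 + 1600 = 3447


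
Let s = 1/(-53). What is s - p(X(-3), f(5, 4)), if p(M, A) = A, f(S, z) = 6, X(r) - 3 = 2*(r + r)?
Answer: -319/53 ≈ -6.0189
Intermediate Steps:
X(r) = 3 + 4*r (X(r) = 3 + 2*(r + r) = 3 + 2*(2*r) = 3 + 4*r)
s = -1/53 ≈ -0.018868
s - p(X(-3), f(5, 4)) = -1/53 - 1*6 = -1/53 - 6 = -319/53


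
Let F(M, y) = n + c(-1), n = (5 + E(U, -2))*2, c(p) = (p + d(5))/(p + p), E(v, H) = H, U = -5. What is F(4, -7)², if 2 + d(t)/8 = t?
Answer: 121/4 ≈ 30.250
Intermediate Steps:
d(t) = -16 + 8*t
c(p) = (24 + p)/(2*p) (c(p) = (p + (-16 + 8*5))/(p + p) = (p + (-16 + 40))/((2*p)) = (p + 24)*(1/(2*p)) = (24 + p)*(1/(2*p)) = (24 + p)/(2*p))
n = 6 (n = (5 - 2)*2 = 3*2 = 6)
F(M, y) = -11/2 (F(M, y) = 6 + (½)*(24 - 1)/(-1) = 6 + (½)*(-1)*23 = 6 - 23/2 = -11/2)
F(4, -7)² = (-11/2)² = 121/4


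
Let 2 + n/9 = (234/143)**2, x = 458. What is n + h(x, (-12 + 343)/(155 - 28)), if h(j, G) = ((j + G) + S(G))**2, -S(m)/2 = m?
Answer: 404743257427/1951609 ≈ 2.0739e+5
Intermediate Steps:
S(m) = -2*m
h(j, G) = (j - G)**2 (h(j, G) = ((j + G) - 2*G)**2 = ((G + j) - 2*G)**2 = (j - G)**2)
n = 738/121 (n = -18 + 9*(234/143)**2 = -18 + 9*(234*(1/143))**2 = -18 + 9*(18/11)**2 = -18 + 9*(324/121) = -18 + 2916/121 = 738/121 ≈ 6.0992)
n + h(x, (-12 + 343)/(155 - 28)) = 738/121 + (458 - (-12 + 343)/(155 - 28))**2 = 738/121 + (458 - 331/127)**2 = 738/121 + (57835/127)**2 = 738/121 + 3344887225/16129 = 404743257427/1951609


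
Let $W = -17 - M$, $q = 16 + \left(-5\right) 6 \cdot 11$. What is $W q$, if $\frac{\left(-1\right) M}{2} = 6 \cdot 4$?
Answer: $-9734$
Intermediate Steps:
$M = -48$ ($M = - 2 \cdot 6 \cdot 4 = \left(-2\right) 24 = -48$)
$q = -314$ ($q = 16 - 330 = -314$)
$W = 31$ ($W = -17 - -48 = -17 + 48 = 31$)
$W q = 31 \left(-314\right) = -9734$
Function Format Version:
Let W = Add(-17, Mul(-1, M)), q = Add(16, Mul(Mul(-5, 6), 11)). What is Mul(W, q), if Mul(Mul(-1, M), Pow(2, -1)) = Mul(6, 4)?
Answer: -9734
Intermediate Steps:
M = -48 (M = Mul(-2, Mul(6, 4)) = Mul(-2, 24) = -48)
q = -314 (q = Add(16, Mul(-30, 11)) = Add(16, -330) = -314)
W = 31 (W = Add(-17, Mul(-1, -48)) = Add(-17, 48) = 31)
Mul(W, q) = Mul(31, -314) = -9734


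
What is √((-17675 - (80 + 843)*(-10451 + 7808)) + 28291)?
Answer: √2450105 ≈ 1565.3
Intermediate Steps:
√((-17675 - (80 + 843)*(-10451 + 7808)) + 28291) = √((-17675 - 923*(-2643)) + 28291) = √((-17675 - 1*(-2439489)) + 28291) = √((-17675 + 2439489) + 28291) = √(2421814 + 28291) = √2450105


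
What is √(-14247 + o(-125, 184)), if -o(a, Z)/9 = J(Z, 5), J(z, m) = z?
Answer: 3*I*√1767 ≈ 126.11*I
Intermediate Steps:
o(a, Z) = -9*Z
√(-14247 + o(-125, 184)) = √(-14247 - 9*184) = √(-14247 - 1656) = √(-15903) = 3*I*√1767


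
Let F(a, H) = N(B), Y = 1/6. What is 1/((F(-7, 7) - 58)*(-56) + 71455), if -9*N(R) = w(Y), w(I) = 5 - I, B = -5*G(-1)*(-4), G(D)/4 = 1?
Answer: 27/2017793 ≈ 1.3381e-5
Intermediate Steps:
G(D) = 4 (G(D) = 4*1 = 4)
Y = ⅙ ≈ 0.16667
B = 80 (B = -5*4*(-4) = -20*(-4) = 80)
N(R) = -29/54 (N(R) = -(5 - 1*⅙)/9 = -(5 - ⅙)/9 = -⅑*29/6 = -29/54)
F(a, H) = -29/54
1/((F(-7, 7) - 58)*(-56) + 71455) = 1/((-29/54 - 58)*(-56) + 71455) = 1/(-3161/54*(-56) + 71455) = 1/(88508/27 + 71455) = 1/(2017793/27) = 27/2017793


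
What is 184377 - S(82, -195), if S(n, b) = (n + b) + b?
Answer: 184685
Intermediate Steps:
S(n, b) = n + 2*b (S(n, b) = (b + n) + b = n + 2*b)
184377 - S(82, -195) = 184377 - (82 + 2*(-195)) = 184377 - (82 - 390) = 184377 - 1*(-308) = 184377 + 308 = 184685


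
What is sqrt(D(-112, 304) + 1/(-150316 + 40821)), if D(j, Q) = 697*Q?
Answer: 3*sqrt(282262008869745)/109495 ≈ 460.31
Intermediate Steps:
sqrt(D(-112, 304) + 1/(-150316 + 40821)) = sqrt(697*304 + 1/(-150316 + 40821)) = sqrt(211888 + 1/(-109495)) = sqrt(211888 - 1/109495) = sqrt(23200676559/109495) = 3*sqrt(282262008869745)/109495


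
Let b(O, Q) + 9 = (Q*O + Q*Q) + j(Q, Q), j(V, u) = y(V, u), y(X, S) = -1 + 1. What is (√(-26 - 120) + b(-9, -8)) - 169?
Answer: -42 + I*√146 ≈ -42.0 + 12.083*I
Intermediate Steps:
y(X, S) = 0
j(V, u) = 0
b(O, Q) = -9 + Q² + O*Q (b(O, Q) = -9 + ((Q*O + Q*Q) + 0) = -9 + ((O*Q + Q²) + 0) = -9 + ((Q² + O*Q) + 0) = -9 + (Q² + O*Q) = -9 + Q² + O*Q)
(√(-26 - 120) + b(-9, -8)) - 169 = (√(-26 - 120) + (-9 + (-8)² - 9*(-8))) - 169 = (√(-146) + (-9 + 64 + 72)) - 169 = (I*√146 + 127) - 169 = (127 + I*√146) - 169 = -42 + I*√146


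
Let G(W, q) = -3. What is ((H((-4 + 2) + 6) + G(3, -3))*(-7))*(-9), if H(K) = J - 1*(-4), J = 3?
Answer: 252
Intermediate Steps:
H(K) = 7 (H(K) = 3 - 1*(-4) = 3 + 4 = 7)
((H((-4 + 2) + 6) + G(3, -3))*(-7))*(-9) = ((7 - 3)*(-7))*(-9) = (4*(-7))*(-9) = -28*(-9) = 252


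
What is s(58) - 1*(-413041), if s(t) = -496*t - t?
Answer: 384215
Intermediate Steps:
s(t) = -497*t
s(58) - 1*(-413041) = -497*58 - 1*(-413041) = -28826 + 413041 = 384215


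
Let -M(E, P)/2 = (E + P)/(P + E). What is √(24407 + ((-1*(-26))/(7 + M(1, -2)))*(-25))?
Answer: √24277 ≈ 155.81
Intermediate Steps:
M(E, P) = -2 (M(E, P) = -2*(E + P)/(P + E) = -2*(E + P)/(E + P) = -2*1 = -2)
√(24407 + ((-1*(-26))/(7 + M(1, -2)))*(-25)) = √(24407 + ((-1*(-26))/(7 - 2))*(-25)) = √(24407 + (26/5)*(-25)) = √(24407 - 130) = √24277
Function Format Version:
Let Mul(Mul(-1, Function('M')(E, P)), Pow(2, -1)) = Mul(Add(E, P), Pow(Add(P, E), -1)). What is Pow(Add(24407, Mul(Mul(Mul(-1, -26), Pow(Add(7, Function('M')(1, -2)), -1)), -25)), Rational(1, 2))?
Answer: Pow(24277, Rational(1, 2)) ≈ 155.81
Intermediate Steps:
Function('M')(E, P) = -2 (Function('M')(E, P) = Mul(-2, Mul(Add(E, P), Pow(Add(P, E), -1))) = Mul(-2, Mul(Add(E, P), Pow(Add(E, P), -1))) = Mul(-2, 1) = -2)
Pow(Add(24407, Mul(Mul(Mul(-1, -26), Pow(Add(7, Function('M')(1, -2)), -1)), -25)), Rational(1, 2)) = Pow(Add(24407, Mul(Mul(Mul(-1, -26), Pow(Add(7, -2), -1)), -25)), Rational(1, 2)) = Pow(Add(24407, Mul(Mul(26, Pow(5, -1)), -25)), Rational(1, 2)) = Pow(Add(24407, Mul(Mul(26, Rational(1, 5)), -25)), Rational(1, 2)) = Pow(Add(24407, Mul(Rational(26, 5), -25)), Rational(1, 2)) = Pow(Add(24407, -130), Rational(1, 2)) = Pow(24277, Rational(1, 2))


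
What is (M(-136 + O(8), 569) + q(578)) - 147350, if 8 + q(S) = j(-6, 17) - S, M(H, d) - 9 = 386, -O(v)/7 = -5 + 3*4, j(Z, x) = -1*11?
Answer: -147552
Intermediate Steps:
j(Z, x) = -11
O(v) = -49 (O(v) = -7*(-5 + 3*4) = -7*(-5 + 12) = -7*7 = -49)
M(H, d) = 395 (M(H, d) = 9 + 386 = 395)
q(S) = -19 - S (q(S) = -8 + (-11 - S) = -19 - S)
(M(-136 + O(8), 569) + q(578)) - 147350 = (395 + (-19 - 1*578)) - 147350 = (395 + (-19 - 578)) - 147350 = (395 - 597) - 147350 = -202 - 147350 = -147552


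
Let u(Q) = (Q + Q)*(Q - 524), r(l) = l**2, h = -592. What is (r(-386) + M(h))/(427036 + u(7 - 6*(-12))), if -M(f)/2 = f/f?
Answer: 74497/178363 ≈ 0.41767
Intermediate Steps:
u(Q) = 2*Q*(-524 + Q) (u(Q) = (2*Q)*(-524 + Q) = 2*Q*(-524 + Q))
M(f) = -2 (M(f) = -2*f/f = -2*1 = -2)
(r(-386) + M(h))/(427036 + u(7 - 6*(-12))) = ((-386)**2 - 2)/(427036 + 2*(7 - 6*(-12))*(-524 + (7 - 6*(-12)))) = (148996 - 2)/(427036 + 2*(7 + 72)*(-524 + (7 + 72))) = 148994/(427036 + 2*79*(-524 + 79)) = 148994/(427036 + 2*79*(-445)) = 148994/(427036 - 70310) = 148994/356726 = 148994*(1/356726) = 74497/178363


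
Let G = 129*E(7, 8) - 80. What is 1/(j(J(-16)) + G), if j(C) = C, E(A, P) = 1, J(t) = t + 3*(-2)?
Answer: 1/27 ≈ 0.037037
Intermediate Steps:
J(t) = -6 + t (J(t) = t - 6 = -6 + t)
G = 49 (G = 129*1 - 80 = 129 - 80 = 49)
1/(j(J(-16)) + G) = 1/((-6 - 16) + 49) = 1/(-22 + 49) = 1/27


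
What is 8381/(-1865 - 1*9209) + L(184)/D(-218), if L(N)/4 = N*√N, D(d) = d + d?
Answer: -8381/11074 - 368*√46/109 ≈ -23.655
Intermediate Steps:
D(d) = 2*d
L(N) = 4*N^(3/2) (L(N) = 4*(N*√N) = 4*N^(3/2))
8381/(-1865 - 1*9209) + L(184)/D(-218) = 8381/(-1865 - 1*9209) + (4*184^(3/2))/((2*(-218))) = 8381/(-1865 - 9209) + (4*(368*√46))/(-436) = 8381/(-11074) + (1472*√46)*(-1/436) = 8381*(-1/11074) - 368*√46/109 = -8381/11074 - 368*√46/109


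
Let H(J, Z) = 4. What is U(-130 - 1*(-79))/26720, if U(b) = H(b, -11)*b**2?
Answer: 2601/6680 ≈ 0.38937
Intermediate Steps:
U(b) = 4*b**2
U(-130 - 1*(-79))/26720 = (4*(-130 - 1*(-79))**2)/26720 = (4*(-130 + 79)**2)*(1/26720) = (4*(-51)**2)*(1/26720) = (4*2601)*(1/26720) = 10404*(1/26720) = 2601/6680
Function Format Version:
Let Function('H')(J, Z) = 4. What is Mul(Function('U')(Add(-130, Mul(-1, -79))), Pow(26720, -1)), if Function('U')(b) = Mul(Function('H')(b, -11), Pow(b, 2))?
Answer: Rational(2601, 6680) ≈ 0.38937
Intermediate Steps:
Function('U')(b) = Mul(4, Pow(b, 2))
Mul(Function('U')(Add(-130, Mul(-1, -79))), Pow(26720, -1)) = Mul(Mul(4, Pow(Add(-130, Mul(-1, -79)), 2)), Pow(26720, -1)) = Mul(Mul(4, Pow(Add(-130, 79), 2)), Rational(1, 26720)) = Mul(Mul(4, Pow(-51, 2)), Rational(1, 26720)) = Mul(Mul(4, 2601), Rational(1, 26720)) = Mul(10404, Rational(1, 26720)) = Rational(2601, 6680)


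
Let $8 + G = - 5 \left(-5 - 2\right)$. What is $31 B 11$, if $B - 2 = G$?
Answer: $9889$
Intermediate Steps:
$G = 27$ ($G = -8 - 5 \left(-5 - 2\right) = -8 - -35 = -8 + 35 = 27$)
$B = 29$ ($B = 2 + 27 = 29$)
$31 B 11 = 31 \cdot 29 \cdot 11 = 899 \cdot 11 = 9889$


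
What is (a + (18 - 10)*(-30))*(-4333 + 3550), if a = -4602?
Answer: 3791286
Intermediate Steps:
(a + (18 - 10)*(-30))*(-4333 + 3550) = (-4602 + (18 - 10)*(-30))*(-4333 + 3550) = (-4602 + 8*(-30))*(-783) = (-4602 - 240)*(-783) = -4842*(-783) = 3791286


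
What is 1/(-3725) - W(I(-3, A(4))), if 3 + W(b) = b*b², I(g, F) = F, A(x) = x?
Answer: -227226/3725 ≈ -61.000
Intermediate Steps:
W(b) = -3 + b³ (W(b) = -3 + b*b² = -3 + b³)
1/(-3725) - W(I(-3, A(4))) = 1/(-3725) - (-3 + 4³) = -1/3725 - (-3 + 64) = -1/3725 - 1*61 = -1/3725 - 61 = -227226/3725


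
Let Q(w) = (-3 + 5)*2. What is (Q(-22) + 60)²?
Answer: 4096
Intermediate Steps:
Q(w) = 4 (Q(w) = 2*2 = 4)
(Q(-22) + 60)² = (4 + 60)² = 64² = 4096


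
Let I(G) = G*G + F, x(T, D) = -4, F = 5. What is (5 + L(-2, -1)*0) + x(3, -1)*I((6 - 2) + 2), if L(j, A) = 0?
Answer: -159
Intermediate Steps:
I(G) = 5 + G² (I(G) = G*G + 5 = G² + 5 = 5 + G²)
(5 + L(-2, -1)*0) + x(3, -1)*I((6 - 2) + 2) = (5 + 0*0) - 4*(5 + ((6 - 2) + 2)²) = (5 + 0) - 4*(5 + (4 + 2)²) = 5 - 4*(5 + 6²) = 5 - 4*(5 + 36) = 5 - 4*41 = 5 - 164 = -159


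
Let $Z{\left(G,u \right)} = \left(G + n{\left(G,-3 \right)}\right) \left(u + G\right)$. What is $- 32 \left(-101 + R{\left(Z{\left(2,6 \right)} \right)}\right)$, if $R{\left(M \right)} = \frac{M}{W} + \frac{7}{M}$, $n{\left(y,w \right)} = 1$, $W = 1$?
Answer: $\frac{7364}{3} \approx 2454.7$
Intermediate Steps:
$Z{\left(G,u \right)} = \left(1 + G\right) \left(G + u\right)$ ($Z{\left(G,u \right)} = \left(G + 1\right) \left(u + G\right) = \left(1 + G\right) \left(G + u\right)$)
$R{\left(M \right)} = M + \frac{7}{M}$ ($R{\left(M \right)} = \frac{M}{1} + \frac{7}{M} = M 1 + \frac{7}{M} = M + \frac{7}{M}$)
$- 32 \left(-101 + R{\left(Z{\left(2,6 \right)} \right)}\right) = - 32 \left(-101 + \left(\left(2 + 6 + 2^{2} + 2 \cdot 6\right) + \frac{7}{2 + 6 + 2^{2} + 2 \cdot 6}\right)\right) = - 32 \left(-101 + \left(\left(2 + 6 + 4 + 12\right) + \frac{7}{2 + 6 + 4 + 12}\right)\right) = - 32 \left(-101 + \left(24 + \frac{7}{24}\right)\right) = - 32 \left(-101 + \frac{583}{24}\right) = \left(-32\right) \left(- \frac{1841}{24}\right) = \frac{7364}{3}$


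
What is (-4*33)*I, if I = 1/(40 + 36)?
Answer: -33/19 ≈ -1.7368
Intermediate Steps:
I = 1/76 ≈ 0.013158
(-4*33)*I = -4*33*(1/76) = -132*1/76 = -33/19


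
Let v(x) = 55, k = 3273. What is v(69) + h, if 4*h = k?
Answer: 3493/4 ≈ 873.25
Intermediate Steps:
h = 3273/4 (h = (¼)*3273 = 3273/4 ≈ 818.25)
v(69) + h = 55 + 3273/4 = 3493/4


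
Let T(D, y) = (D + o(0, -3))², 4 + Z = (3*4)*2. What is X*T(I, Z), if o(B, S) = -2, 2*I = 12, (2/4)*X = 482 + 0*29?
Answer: 15424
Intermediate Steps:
X = 964 (X = 2*(482 + 0*29) = 2*(482 + 0) = 2*482 = 964)
I = 6 (I = (½)*12 = 6)
Z = 20 (Z = -4 + (3*4)*2 = -4 + 12*2 = -4 + 24 = 20)
T(D, y) = (-2 + D)² (T(D, y) = (D - 2)² = (-2 + D)²)
X*T(I, Z) = 964*(-2 + 6)² = 964*4² = 964*16 = 15424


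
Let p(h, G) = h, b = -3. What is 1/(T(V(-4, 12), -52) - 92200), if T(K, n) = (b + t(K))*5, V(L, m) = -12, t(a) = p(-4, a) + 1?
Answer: -1/92230 ≈ -1.0842e-5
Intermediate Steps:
t(a) = -3 (t(a) = -4 + 1 = -3)
T(K, n) = -30 (T(K, n) = (-3 - 3)*5 = -6*5 = -30)
1/(T(V(-4, 12), -52) - 92200) = 1/(-30 - 92200) = 1/(-92230) = -1/92230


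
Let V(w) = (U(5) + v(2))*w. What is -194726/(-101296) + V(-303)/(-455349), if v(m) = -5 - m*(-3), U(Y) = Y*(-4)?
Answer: 14680854717/7687505384 ≈ 1.9097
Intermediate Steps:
U(Y) = -4*Y
v(m) = -5 + 3*m (v(m) = -5 - (-3)*m = -5 + 3*m)
V(w) = -19*w (V(w) = (-4*5 + (-5 + 3*2))*w = (-20 + (-5 + 6))*w = (-20 + 1)*w = -19*w)
-194726/(-101296) + V(-303)/(-455349) = -194726/(-101296) - 19*(-303)/(-455349) = -194726*(-1/101296) + 5757*(-1/455349) = 97363/50648 - 1919/151783 = 14680854717/7687505384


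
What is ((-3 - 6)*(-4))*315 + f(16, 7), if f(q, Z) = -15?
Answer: 11325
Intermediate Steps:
((-3 - 6)*(-4))*315 + f(16, 7) = ((-3 - 6)*(-4))*315 - 15 = -9*(-4)*315 - 15 = 36*315 - 15 = 11340 - 15 = 11325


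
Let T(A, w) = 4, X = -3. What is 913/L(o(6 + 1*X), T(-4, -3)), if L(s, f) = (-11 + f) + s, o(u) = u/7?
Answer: -6391/46 ≈ -138.93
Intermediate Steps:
o(u) = u/7 (o(u) = u*(1/7) = u/7)
L(s, f) = -11 + f + s
913/L(o(6 + 1*X), T(-4, -3)) = 913/(-11 + 4 + (6 + 1*(-3))/7) = 913/(-11 + 4 + (6 - 3)/7) = 913/(-11 + 4 + (1/7)*3) = 913/(-11 + 4 + 3/7) = 913/(-46/7) = 913*(-7/46) = -6391/46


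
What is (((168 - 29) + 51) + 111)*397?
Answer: 119497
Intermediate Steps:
(((168 - 29) + 51) + 111)*397 = ((139 + 51) + 111)*397 = (190 + 111)*397 = 301*397 = 119497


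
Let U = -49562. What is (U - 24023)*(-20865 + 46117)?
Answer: -1858168420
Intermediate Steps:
(U - 24023)*(-20865 + 46117) = (-49562 - 24023)*(-20865 + 46117) = -73585*25252 = -1858168420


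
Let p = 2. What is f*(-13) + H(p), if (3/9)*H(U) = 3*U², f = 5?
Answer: -29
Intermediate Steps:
H(U) = 9*U² (H(U) = 3*(3*U²) = 9*U²)
f*(-13) + H(p) = 5*(-13) + 9*2² = -65 + 9*4 = -65 + 36 = -29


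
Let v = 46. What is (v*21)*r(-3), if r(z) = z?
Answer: -2898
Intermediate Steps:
(v*21)*r(-3) = (46*21)*(-3) = 966*(-3) = -2898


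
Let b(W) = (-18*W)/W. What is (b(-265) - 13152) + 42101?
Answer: 28931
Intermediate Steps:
b(W) = -18
(b(-265) - 13152) + 42101 = (-18 - 13152) + 42101 = -13170 + 42101 = 28931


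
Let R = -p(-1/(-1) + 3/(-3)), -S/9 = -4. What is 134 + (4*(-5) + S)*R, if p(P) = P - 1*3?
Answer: 182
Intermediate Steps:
S = 36 (S = -9*(-4) = 36)
p(P) = -3 + P (p(P) = P - 3 = -3 + P)
R = 3 (R = -(-3 + (-1/(-1) + 3/(-3))) = -(-3 + (-1*(-1) + 3*(-⅓))) = -(-3 + (1 - 1)) = -(-3 + 0) = -1*(-3) = 3)
134 + (4*(-5) + S)*R = 134 + (4*(-5) + 36)*3 = 134 + (-20 + 36)*3 = 134 + 16*3 = 134 + 48 = 182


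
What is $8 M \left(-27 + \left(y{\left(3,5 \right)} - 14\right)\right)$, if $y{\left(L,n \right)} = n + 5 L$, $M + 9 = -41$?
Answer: $8400$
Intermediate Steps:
$M = -50$ ($M = -9 - 41 = -50$)
$8 M \left(-27 + \left(y{\left(3,5 \right)} - 14\right)\right) = 8 \left(- 50 \left(-27 + \left(\left(5 + 5 \cdot 3\right) - 14\right)\right)\right) = 8 \left(- 50 \left(-27 + \left(\left(5 + 15\right) - 14\right)\right)\right) = 8 \left(- 50 \left(-27 + \left(20 - 14\right)\right)\right) = 8 \left(- 50 \left(-27 + 6\right)\right) = 8 \left(\left(-50\right) \left(-21\right)\right) = 8 \cdot 1050 = 8400$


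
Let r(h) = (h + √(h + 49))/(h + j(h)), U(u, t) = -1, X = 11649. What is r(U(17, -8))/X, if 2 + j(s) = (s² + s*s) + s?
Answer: 1/23298 - 2*√3/11649 ≈ -0.00025445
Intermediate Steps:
j(s) = -2 + s + 2*s² (j(s) = -2 + ((s² + s*s) + s) = -2 + ((s² + s²) + s) = -2 + (2*s² + s) = -2 + (s + 2*s²) = -2 + s + 2*s²)
r(h) = (h + √(49 + h))/(-2 + 2*h + 2*h²) (r(h) = (h + √(h + 49))/(h + (-2 + h + 2*h²)) = (h + √(49 + h))/(-2 + 2*h + 2*h²))
r(U(17, -8))/X = ((-1 + √(49 - 1))/(2*(-1 - 1 + (-1)²)))/11649 = ((-1 + √48)/(2*(-1 - 1 + 1)))*(1/11649) = ((½)*(-1 + 4*√3)/(-1))*(1/11649) = ((½)*(-1)*(-1 + 4*√3))*(1/11649) = (½ - 2*√3)*(1/11649) = 1/23298 - 2*√3/11649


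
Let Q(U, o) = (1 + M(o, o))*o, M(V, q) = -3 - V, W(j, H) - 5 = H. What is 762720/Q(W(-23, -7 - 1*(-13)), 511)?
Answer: -36320/12483 ≈ -2.9096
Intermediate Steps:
W(j, H) = 5 + H
Q(U, o) = o*(-2 - o) (Q(U, o) = (1 + (-3 - o))*o = (-2 - o)*o = o*(-2 - o))
762720/Q(W(-23, -7 - 1*(-13)), 511) = 762720/((-1*511*(2 + 511))) = 762720/((-1*511*513)) = 762720/(-262143) = 762720*(-1/262143) = -36320/12483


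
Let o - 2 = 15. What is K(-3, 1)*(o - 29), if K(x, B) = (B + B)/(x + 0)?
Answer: 8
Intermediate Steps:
o = 17 (o = 2 + 15 = 17)
K(x, B) = 2*B/x (K(x, B) = (2*B)/x = 2*B/x)
K(-3, 1)*(o - 29) = (2*1/(-3))*(17 - 29) = (2*1*(-⅓))*(-12) = -⅔*(-12) = 8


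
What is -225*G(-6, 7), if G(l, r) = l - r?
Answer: 2925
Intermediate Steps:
-225*G(-6, 7) = -225*(-6 - 1*7) = -225*(-6 - 7) = -225*(-13) = 2925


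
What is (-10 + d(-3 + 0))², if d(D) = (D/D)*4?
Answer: 36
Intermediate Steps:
d(D) = 4 (d(D) = 1*4 = 4)
(-10 + d(-3 + 0))² = (-10 + 4)² = (-6)² = 36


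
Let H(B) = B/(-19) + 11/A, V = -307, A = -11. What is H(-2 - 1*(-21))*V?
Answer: 614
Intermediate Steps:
H(B) = -1 - B/19 (H(B) = B/(-19) + 11/(-11) = B*(-1/19) + 11*(-1/11) = -B/19 - 1 = -1 - B/19)
H(-2 - 1*(-21))*V = (-1 - (-2 - 1*(-21))/19)*(-307) = (-1 - (-2 + 21)/19)*(-307) = (-1 - 1/19*19)*(-307) = (-1 - 1)*(-307) = -2*(-307) = 614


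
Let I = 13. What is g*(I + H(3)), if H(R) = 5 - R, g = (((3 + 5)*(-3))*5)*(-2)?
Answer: 3600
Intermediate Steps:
g = 240 (g = ((8*(-3))*5)*(-2) = -24*5*(-2) = -120*(-2) = 240)
g*(I + H(3)) = 240*(13 + (5 - 1*3)) = 240*(13 + (5 - 3)) = 240*(13 + 2) = 240*15 = 3600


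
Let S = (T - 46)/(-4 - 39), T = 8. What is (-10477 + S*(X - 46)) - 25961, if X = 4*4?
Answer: -1567974/43 ≈ -36465.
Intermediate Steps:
X = 16
S = 38/43 (S = (8 - 46)/(-4 - 39) = -38/(-43) = -38*(-1/43) = 38/43 ≈ 0.88372)
(-10477 + S*(X - 46)) - 25961 = (-10477 + 38*(16 - 46)/43) - 25961 = (-10477 + (38/43)*(-30)) - 25961 = (-10477 - 1140/43) - 25961 = -451651/43 - 25961 = -1567974/43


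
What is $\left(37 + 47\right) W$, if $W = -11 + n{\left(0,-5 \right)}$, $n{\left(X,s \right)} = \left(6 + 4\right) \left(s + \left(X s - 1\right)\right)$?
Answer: $-5964$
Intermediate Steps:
$n{\left(X,s \right)} = -10 + 10 s + 10 X s$ ($n{\left(X,s \right)} = 10 \left(s + \left(-1 + X s\right)\right) = 10 \left(-1 + s + X s\right) = -10 + 10 s + 10 X s$)
$W = -71$ ($W = -11 + \left(-10 + 10 \left(-5\right) + 10 \cdot 0 \left(-5\right)\right) = -11 - 60 = -71$)
$\left(37 + 47\right) W = \left(37 + 47\right) \left(-71\right) = 84 \left(-71\right) = -5964$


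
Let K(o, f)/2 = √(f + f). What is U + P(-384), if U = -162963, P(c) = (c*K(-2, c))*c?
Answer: -162963 + 4718592*I*√3 ≈ -1.6296e+5 + 8.1728e+6*I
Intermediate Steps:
K(o, f) = 2*√2*√f (K(o, f) = 2*√(f + f) = 2*√(2*f) = 2*(√2*√f) = 2*√2*√f)
P(c) = 2*√2*c^(5/2) (P(c) = (c*(2*√2*√c))*c = (2*√2*c^(3/2))*c = 2*√2*c^(5/2))
U + P(-384) = -162963 + 2*√2*(-384)^(5/2) = -162963 + 2*√2*(1179648*I*√6) = -162963 + 4718592*I*√3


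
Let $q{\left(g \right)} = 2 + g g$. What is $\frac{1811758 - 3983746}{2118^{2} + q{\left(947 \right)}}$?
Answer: $- \frac{723996}{1794245} \approx -0.40351$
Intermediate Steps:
$q{\left(g \right)} = 2 + g^{2}$
$\frac{1811758 - 3983746}{2118^{2} + q{\left(947 \right)}} = \frac{1811758 - 3983746}{2118^{2} + \left(2 + 947^{2}\right)} = - \frac{2171988}{4485924 + \left(2 + 896809\right)} = - \frac{2171988}{4485924 + 896811} = - \frac{2171988}{5382735} = \left(-2171988\right) \frac{1}{5382735} = - \frac{723996}{1794245}$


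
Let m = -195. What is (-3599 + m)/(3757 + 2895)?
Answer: -1897/3326 ≈ -0.57035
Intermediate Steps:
(-3599 + m)/(3757 + 2895) = (-3599 - 195)/(3757 + 2895) = -3794/6652 = -3794*1/6652 = -1897/3326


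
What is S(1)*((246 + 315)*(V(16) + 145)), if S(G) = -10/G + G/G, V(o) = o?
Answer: -812889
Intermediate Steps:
S(G) = 1 - 10/G (S(G) = -10/G + 1 = 1 - 10/G)
S(1)*((246 + 315)*(V(16) + 145)) = ((-10 + 1)/1)*((246 + 315)*(16 + 145)) = (1*(-9))*(561*161) = -9*90321 = -812889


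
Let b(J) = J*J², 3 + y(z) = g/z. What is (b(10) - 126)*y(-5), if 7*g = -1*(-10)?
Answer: -20102/7 ≈ -2871.7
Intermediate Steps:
g = 10/7 (g = (-1*(-10))/7 = (⅐)*10 = 10/7 ≈ 1.4286)
y(z) = -3 + 10/(7*z)
b(J) = J³
(b(10) - 126)*y(-5) = (10³ - 126)*(-3 + (10/7)/(-5)) = (1000 - 126)*(-3 + (10/7)*(-⅕)) = 874*(-3 - 2/7) = 874*(-23/7) = -20102/7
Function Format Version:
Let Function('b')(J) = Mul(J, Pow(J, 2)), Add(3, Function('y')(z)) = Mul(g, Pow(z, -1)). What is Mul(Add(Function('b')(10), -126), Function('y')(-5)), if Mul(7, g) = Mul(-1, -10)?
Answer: Rational(-20102, 7) ≈ -2871.7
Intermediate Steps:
g = Rational(10, 7) (g = Mul(Rational(1, 7), Mul(-1, -10)) = Mul(Rational(1, 7), 10) = Rational(10, 7) ≈ 1.4286)
Function('y')(z) = Add(-3, Mul(Rational(10, 7), Pow(z, -1)))
Function('b')(J) = Pow(J, 3)
Mul(Add(Function('b')(10), -126), Function('y')(-5)) = Mul(Add(Pow(10, 3), -126), Add(-3, Mul(Rational(10, 7), Pow(-5, -1)))) = Mul(Add(1000, -126), Add(-3, Mul(Rational(10, 7), Rational(-1, 5)))) = Mul(874, Add(-3, Rational(-2, 7))) = Mul(874, Rational(-23, 7)) = Rational(-20102, 7)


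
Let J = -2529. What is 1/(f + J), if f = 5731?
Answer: 1/3202 ≈ 0.00031230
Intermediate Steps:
1/(f + J) = 1/(5731 - 2529) = 1/3202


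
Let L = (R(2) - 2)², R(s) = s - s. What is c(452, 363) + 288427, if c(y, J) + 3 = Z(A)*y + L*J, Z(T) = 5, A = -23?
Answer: 292136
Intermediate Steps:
R(s) = 0
L = 4 (L = (0 - 2)² = (-2)² = 4)
c(y, J) = -3 + 4*J + 5*y (c(y, J) = -3 + (5*y + 4*J) = -3 + (4*J + 5*y) = -3 + 4*J + 5*y)
c(452, 363) + 288427 = (-3 + 4*363 + 5*452) + 288427 = (-3 + 1452 + 2260) + 288427 = 3709 + 288427 = 292136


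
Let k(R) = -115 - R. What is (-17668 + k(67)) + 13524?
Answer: -4326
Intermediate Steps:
(-17668 + k(67)) + 13524 = (-17668 + (-115 - 1*67)) + 13524 = (-17668 + (-115 - 67)) + 13524 = (-17668 - 182) + 13524 = -17850 + 13524 = -4326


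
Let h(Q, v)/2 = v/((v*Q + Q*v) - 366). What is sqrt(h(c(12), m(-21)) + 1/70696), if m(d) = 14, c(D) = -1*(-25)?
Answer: sqrt(2921779731338)/5903116 ≈ 0.28956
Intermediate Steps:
c(D) = 25
h(Q, v) = 2*v/(-366 + 2*Q*v) (h(Q, v) = 2*(v/((v*Q + Q*v) - 366)) = 2*(v/((Q*v + Q*v) - 366)) = 2*(v/(2*Q*v - 366)) = 2*(v/(-366 + 2*Q*v)) = 2*v/(-366 + 2*Q*v))
sqrt(h(c(12), m(-21)) + 1/70696) = sqrt(14/(-183 + 25*14) + 1/70696) = sqrt(14/(-183 + 350) + 1/70696) = sqrt(14/167 + 1/70696) = sqrt(989911/11806232) = sqrt(2921779731338)/5903116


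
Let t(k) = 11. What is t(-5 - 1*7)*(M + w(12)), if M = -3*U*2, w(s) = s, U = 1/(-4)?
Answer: 297/2 ≈ 148.50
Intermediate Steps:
U = -¼ ≈ -0.25000
M = 3/2 (M = -3*(-¼)*2 = (¾)*2 = 3/2 ≈ 1.5000)
t(-5 - 1*7)*(M + w(12)) = 11*(3/2 + 12) = 11*(27/2) = 297/2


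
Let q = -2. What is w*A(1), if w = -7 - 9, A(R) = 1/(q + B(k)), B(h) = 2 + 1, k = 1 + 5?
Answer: -16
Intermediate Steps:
k = 6
B(h) = 3
A(R) = 1 (A(R) = 1/(-2 + 3) = 1/1 = 1)
w = -16
w*A(1) = -16*1 = -16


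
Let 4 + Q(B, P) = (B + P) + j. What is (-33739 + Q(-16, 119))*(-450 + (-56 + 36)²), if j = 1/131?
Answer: 220341950/131 ≈ 1.6820e+6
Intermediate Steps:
j = 1/131 ≈ 0.0076336
Q(B, P) = -523/131 + B + P (Q(B, P) = -4 + ((B + P) + 1/131) = -4 + (1/131 + B + P) = -523/131 + B + P)
(-33739 + Q(-16, 119))*(-450 + (-56 + 36)²) = (-33739 + (-523/131 - 16 + 119))*(-450 + (-56 + 36)²) = (-33739 + 12970/131)*(-450 + (-20)²) = -4406839*(-450 + 400)/131 = -4406839/131*(-50) = 220341950/131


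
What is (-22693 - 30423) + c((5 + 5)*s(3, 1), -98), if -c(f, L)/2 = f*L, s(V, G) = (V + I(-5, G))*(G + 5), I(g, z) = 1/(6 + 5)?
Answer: -184436/11 ≈ -16767.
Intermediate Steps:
I(g, z) = 1/11
s(V, G) = (5 + G)*(1/11 + V) (s(V, G) = (V + 1/11)*(G + 5) = (1/11 + V)*(5 + G) = (5 + G)*(1/11 + V))
c(f, L) = -2*L*f (c(f, L) = -2*f*L = -2*L*f)
(-22693 - 30423) + c((5 + 5)*s(3, 1), -98) = (-22693 - 30423) - 2*(-98)*(5 + 5)*(5/11 + 5*3 + (1/11)*1 + 1*3) = -53116 - 2*(-98)*10*(5/11 + 15 + 1/11 + 3) = -53116 - 2*(-98)*10*(204/11) = -53116 - 2*(-98)*2040/11 = -53116 + 399840/11 = -184436/11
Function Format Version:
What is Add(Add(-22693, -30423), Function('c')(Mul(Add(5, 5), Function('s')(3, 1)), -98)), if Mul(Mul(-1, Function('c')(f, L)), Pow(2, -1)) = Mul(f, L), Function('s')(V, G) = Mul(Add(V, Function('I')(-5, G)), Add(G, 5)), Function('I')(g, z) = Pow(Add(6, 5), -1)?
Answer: Rational(-184436, 11) ≈ -16767.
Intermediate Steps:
Function('I')(g, z) = Rational(1, 11) (Function('I')(g, z) = Pow(11, -1) = Rational(1, 11))
Function('s')(V, G) = Mul(Add(5, G), Add(Rational(1, 11), V)) (Function('s')(V, G) = Mul(Add(V, Rational(1, 11)), Add(G, 5)) = Mul(Add(Rational(1, 11), V), Add(5, G)) = Mul(Add(5, G), Add(Rational(1, 11), V)))
Function('c')(f, L) = Mul(-2, L, f) (Function('c')(f, L) = Mul(-2, Mul(f, L)) = Mul(-2, Mul(L, f)) = Mul(-2, L, f))
Add(Add(-22693, -30423), Function('c')(Mul(Add(5, 5), Function('s')(3, 1)), -98)) = Add(Add(-22693, -30423), Mul(-2, -98, Mul(Add(5, 5), Add(Rational(5, 11), Mul(5, 3), Mul(Rational(1, 11), 1), Mul(1, 3))))) = Add(-53116, Mul(-2, -98, Mul(10, Add(Rational(5, 11), 15, Rational(1, 11), 3)))) = Add(-53116, Mul(-2, -98, Mul(10, Rational(204, 11)))) = Add(-53116, Mul(-2, -98, Rational(2040, 11))) = Add(-53116, Rational(399840, 11)) = Rational(-184436, 11)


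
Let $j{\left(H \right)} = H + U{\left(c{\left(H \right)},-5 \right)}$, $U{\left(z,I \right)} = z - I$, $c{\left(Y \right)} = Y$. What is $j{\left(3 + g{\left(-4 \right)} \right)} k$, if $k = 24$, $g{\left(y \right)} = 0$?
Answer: $264$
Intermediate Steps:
$j{\left(H \right)} = 5 + 2 H$ ($j{\left(H \right)} = H + \left(H - -5\right) = H + \left(H + 5\right) = H + \left(5 + H\right) = 5 + 2 H$)
$j{\left(3 + g{\left(-4 \right)} \right)} k = \left(5 + 2 \left(3 + 0\right)\right) 24 = \left(5 + 2 \cdot 3\right) 24 = \left(5 + 6\right) 24 = 11 \cdot 24 = 264$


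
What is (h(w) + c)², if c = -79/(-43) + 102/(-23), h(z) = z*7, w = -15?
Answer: 11323939396/978121 ≈ 11577.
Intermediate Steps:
h(z) = 7*z
c = -2569/989 (c = -79*(-1/43) + 102*(-1/23) = 79/43 - 102/23 = -2569/989 ≈ -2.5976)
(h(w) + c)² = (7*(-15) - 2569/989)² = (-105 - 2569/989)² = (-106414/989)² = 11323939396/978121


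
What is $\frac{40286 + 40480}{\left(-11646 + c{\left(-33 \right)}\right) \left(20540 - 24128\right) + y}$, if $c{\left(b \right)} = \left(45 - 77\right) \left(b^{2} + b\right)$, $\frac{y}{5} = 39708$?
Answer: $\frac{4487}{9068338} \approx 0.0004948$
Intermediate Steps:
$y = 198540$ ($y = 5 \cdot 39708 = 198540$)
$c{\left(b \right)} = - 32 b - 32 b^{2}$ ($c{\left(b \right)} = - 32 \left(b + b^{2}\right) = - 32 b - 32 b^{2}$)
$\frac{40286 + 40480}{\left(-11646 + c{\left(-33 \right)}\right) \left(20540 - 24128\right) + y} = \frac{40286 + 40480}{\left(-11646 - - 1056 \left(1 - 33\right)\right) \left(20540 - 24128\right) + 198540} = \frac{80766}{\left(-11646 - \left(-1056\right) \left(-32\right)\right) \left(-3588\right) + 198540} = \frac{80766}{\left(-11646 - 33792\right) \left(-3588\right) + 198540} = \frac{80766}{\left(-45438\right) \left(-3588\right) + 198540} = \frac{80766}{163031544 + 198540} = \frac{80766}{163230084} = 80766 \cdot \frac{1}{163230084} = \frac{4487}{9068338}$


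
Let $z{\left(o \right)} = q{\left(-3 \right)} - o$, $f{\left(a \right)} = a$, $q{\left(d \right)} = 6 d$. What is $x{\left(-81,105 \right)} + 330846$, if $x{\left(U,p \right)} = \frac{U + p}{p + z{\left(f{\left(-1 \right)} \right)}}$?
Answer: $\frac{3639309}{11} \approx 3.3085 \cdot 10^{5}$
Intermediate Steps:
$z{\left(o \right)} = -18 - o$ ($z{\left(o \right)} = 6 \left(-3\right) - o = -18 - o$)
$x{\left(U,p \right)} = \frac{U + p}{-17 + p}$ ($x{\left(U,p \right)} = \frac{U + p}{p - 17} = \frac{U + p}{-17 + p}$)
$x{\left(-81,105 \right)} + 330846 = \frac{-81 + 105}{-17 + 105} + 330846 = \frac{1}{88} \cdot 24 + 330846 = \frac{3}{11} + 330846 = \frac{3639309}{11}$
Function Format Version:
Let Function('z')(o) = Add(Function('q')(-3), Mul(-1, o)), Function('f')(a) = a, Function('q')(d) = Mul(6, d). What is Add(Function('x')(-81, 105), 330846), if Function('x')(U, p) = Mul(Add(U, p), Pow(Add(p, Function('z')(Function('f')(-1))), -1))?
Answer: Rational(3639309, 11) ≈ 3.3085e+5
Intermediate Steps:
Function('z')(o) = Add(-18, Mul(-1, o)) (Function('z')(o) = Add(Mul(6, -3), Mul(-1, o)) = Add(-18, Mul(-1, o)))
Function('x')(U, p) = Mul(Pow(Add(-17, p), -1), Add(U, p)) (Function('x')(U, p) = Mul(Add(U, p), Pow(Add(p, Add(-18, Mul(-1, -1))), -1)) = Mul(Add(U, p), Pow(Add(p, Add(-18, 1)), -1)) = Mul(Add(U, p), Pow(Add(p, -17), -1)) = Mul(Add(U, p), Pow(Add(-17, p), -1)) = Mul(Pow(Add(-17, p), -1), Add(U, p)))
Add(Function('x')(-81, 105), 330846) = Add(Mul(Pow(Add(-17, 105), -1), Add(-81, 105)), 330846) = Add(Mul(Pow(88, -1), 24), 330846) = Add(Mul(Rational(1, 88), 24), 330846) = Add(Rational(3, 11), 330846) = Rational(3639309, 11)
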